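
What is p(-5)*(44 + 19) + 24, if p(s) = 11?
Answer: 717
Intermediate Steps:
p(-5)*(44 + 19) + 24 = 11*(44 + 19) + 24 = 11*63 + 24 = 693 + 24 = 717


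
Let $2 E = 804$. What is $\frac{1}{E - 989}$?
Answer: $- \frac{1}{587} \approx -0.0017036$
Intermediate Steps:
$E = 402$ ($E = \frac{1}{2} \cdot 804 = 402$)
$\frac{1}{E - 989} = \frac{1}{402 - 989} = \frac{1}{-587} = - \frac{1}{587}$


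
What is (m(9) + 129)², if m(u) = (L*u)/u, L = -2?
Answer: 16129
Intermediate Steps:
m(u) = -2 (m(u) = (-2*u)/u = -2)
(m(9) + 129)² = (-2 + 129)² = 127² = 16129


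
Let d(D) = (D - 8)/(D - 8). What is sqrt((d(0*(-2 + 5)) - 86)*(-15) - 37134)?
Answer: I*sqrt(35859) ≈ 189.36*I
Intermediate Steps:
d(D) = 1 (d(D) = (-8 + D)/(-8 + D) = 1)
sqrt((d(0*(-2 + 5)) - 86)*(-15) - 37134) = sqrt((1 - 86)*(-15) - 37134) = sqrt(-85*(-15) - 37134) = sqrt(1275 - 37134) = sqrt(-35859) = I*sqrt(35859)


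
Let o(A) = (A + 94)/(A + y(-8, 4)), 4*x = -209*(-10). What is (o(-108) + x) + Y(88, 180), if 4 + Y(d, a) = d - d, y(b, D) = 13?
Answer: 98543/190 ≈ 518.65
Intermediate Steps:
Y(d, a) = -4 (Y(d, a) = -4 + (d - d) = -4 + 0 = -4)
x = 1045/2 (x = (-209*(-10))/4 = (¼)*2090 = 1045/2 ≈ 522.50)
o(A) = (94 + A)/(13 + A) (o(A) = (A + 94)/(A + 13) = (94 + A)/(13 + A))
(o(-108) + x) + Y(88, 180) = ((94 - 108)/(13 - 108) + 1045/2) - 4 = (-14/(-95) + 1045/2) - 4 = (-1/95*(-14) + 1045/2) - 4 = (14/95 + 1045/2) - 4 = 99303/190 - 4 = 98543/190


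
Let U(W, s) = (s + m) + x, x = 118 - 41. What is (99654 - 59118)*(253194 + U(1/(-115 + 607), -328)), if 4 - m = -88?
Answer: 10257026760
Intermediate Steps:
m = 92 (m = 4 - 1*(-88) = 4 + 88 = 92)
x = 77
U(W, s) = 169 + s (U(W, s) = (s + 92) + 77 = (92 + s) + 77 = 169 + s)
(99654 - 59118)*(253194 + U(1/(-115 + 607), -328)) = (99654 - 59118)*(253194 + (169 - 328)) = 40536*(253194 - 159) = 40536*253035 = 10257026760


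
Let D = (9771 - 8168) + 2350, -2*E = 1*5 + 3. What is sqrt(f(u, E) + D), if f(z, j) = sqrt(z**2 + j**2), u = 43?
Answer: sqrt(3953 + sqrt(1865)) ≈ 63.215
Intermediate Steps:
E = -4 (E = -(1*5 + 3)/2 = -(5 + 3)/2 = -1/2*8 = -4)
f(z, j) = sqrt(j**2 + z**2)
D = 3953 (D = 1603 + 2350 = 3953)
sqrt(f(u, E) + D) = sqrt(sqrt((-4)**2 + 43**2) + 3953) = sqrt(sqrt(16 + 1849) + 3953) = sqrt(sqrt(1865) + 3953) = sqrt(3953 + sqrt(1865))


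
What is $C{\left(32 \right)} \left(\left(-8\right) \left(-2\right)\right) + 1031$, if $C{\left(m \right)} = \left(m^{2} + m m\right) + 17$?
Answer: $34071$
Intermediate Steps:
$C{\left(m \right)} = 17 + 2 m^{2}$ ($C{\left(m \right)} = \left(m^{2} + m^{2}\right) + 17 = 2 m^{2} + 17 = 17 + 2 m^{2}$)
$C{\left(32 \right)} \left(\left(-8\right) \left(-2\right)\right) + 1031 = \left(17 + 2 \cdot 32^{2}\right) \left(\left(-8\right) \left(-2\right)\right) + 1031 = \left(17 + 2 \cdot 1024\right) 16 + 1031 = \left(17 + 2048\right) 16 + 1031 = 2065 \cdot 16 + 1031 = 33040 + 1031 = 34071$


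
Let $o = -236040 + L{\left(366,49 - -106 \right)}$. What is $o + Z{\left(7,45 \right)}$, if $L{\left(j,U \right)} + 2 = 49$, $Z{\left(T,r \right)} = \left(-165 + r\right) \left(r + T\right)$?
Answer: $-242233$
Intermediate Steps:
$Z{\left(T,r \right)} = \left(-165 + r\right) \left(T + r\right)$
$L{\left(j,U \right)} = 47$ ($L{\left(j,U \right)} = -2 + 49 = 47$)
$o = -235993$ ($o = -236040 + 47 = -235993$)
$o + Z{\left(7,45 \right)} = -235993 + \left(45^{2} - 1155 - 7425 + 7 \cdot 45\right) = -235993 + \left(2025 - 1155 - 7425 + 315\right) = -235993 - 6240 = -242233$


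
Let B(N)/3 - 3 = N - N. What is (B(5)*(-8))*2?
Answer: -144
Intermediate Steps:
B(N) = 9 (B(N) = 9 + 3*(N - N) = 9 + 3*0 = 9 + 0 = 9)
(B(5)*(-8))*2 = (9*(-8))*2 = -72*2 = -144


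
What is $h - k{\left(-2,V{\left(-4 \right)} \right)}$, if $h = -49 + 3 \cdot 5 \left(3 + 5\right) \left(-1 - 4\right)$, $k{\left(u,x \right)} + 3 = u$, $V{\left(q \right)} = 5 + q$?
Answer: $-644$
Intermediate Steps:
$k{\left(u,x \right)} = -3 + u$
$h = -649$ ($h = -49 + 15 \cdot 8 \left(-5\right) = -49 + 15 \left(-40\right) = -49 - 600 = -649$)
$h - k{\left(-2,V{\left(-4 \right)} \right)} = -649 - \left(-3 - 2\right) = -649 - -5 = -649 + 5 = -644$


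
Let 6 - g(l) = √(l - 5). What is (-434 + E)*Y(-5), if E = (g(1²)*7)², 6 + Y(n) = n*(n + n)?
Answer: 49896 - 51744*I ≈ 49896.0 - 51744.0*I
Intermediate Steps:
Y(n) = -6 + 2*n² (Y(n) = -6 + n*(n + n) = -6 + n*(2*n) = -6 + 2*n²)
g(l) = 6 - √(-5 + l) (g(l) = 6 - √(l - 5) = 6 - √(-5 + l))
E = (42 - 14*I)² (E = ((6 - √(-5 + 1²))*7)² = ((6 - √(-5 + 1))*7)² = ((6 - √(-4))*7)² = ((6 - 2*I)*7)² = (42 - 14*I)² ≈ 1568.0 - 1176.0*I)
(-434 + E)*Y(-5) = (-434 + (1568 - 1176*I))*(-6 + 2*(-5)²) = (1134 - 1176*I)*(-6 + 2*25) = (1134 - 1176*I)*(-6 + 50) = (1134 - 1176*I)*44 = 49896 - 51744*I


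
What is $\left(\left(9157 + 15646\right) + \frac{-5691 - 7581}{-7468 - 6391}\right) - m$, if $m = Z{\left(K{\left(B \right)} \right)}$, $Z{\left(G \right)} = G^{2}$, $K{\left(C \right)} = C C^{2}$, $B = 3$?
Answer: $\frac{333654838}{13859} \approx 24075.0$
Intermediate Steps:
$K{\left(C \right)} = C^{3}$
$m = 729$ ($m = \left(3^{3}\right)^{2} = 27^{2} = 729$)
$\left(\left(9157 + 15646\right) + \frac{-5691 - 7581}{-7468 - 6391}\right) - m = \left(\left(9157 + 15646\right) + \frac{-5691 - 7581}{-7468 - 6391}\right) - 729 = \left(24803 - \frac{13272}{-13859}\right) - 729 = \left(24803 - - \frac{13272}{13859}\right) - 729 = \left(24803 + \frac{13272}{13859}\right) - 729 = \frac{343758049}{13859} - 729 = \frac{333654838}{13859}$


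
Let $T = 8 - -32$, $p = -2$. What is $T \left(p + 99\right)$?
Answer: $3880$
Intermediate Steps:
$T = 40$ ($T = 8 + \left(-2 + 34\right) = 8 + 32 = 40$)
$T \left(p + 99\right) = 40 \left(-2 + 99\right) = 40 \cdot 97 = 3880$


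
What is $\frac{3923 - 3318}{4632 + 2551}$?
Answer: $\frac{55}{653} \approx 0.084227$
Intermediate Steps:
$\frac{3923 - 3318}{4632 + 2551} = \frac{605}{7183} = 605 \cdot \frac{1}{7183} = \frac{55}{653}$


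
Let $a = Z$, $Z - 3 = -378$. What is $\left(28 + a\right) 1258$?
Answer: $-436526$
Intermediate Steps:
$Z = -375$ ($Z = 3 - 378 = -375$)
$a = -375$
$\left(28 + a\right) 1258 = \left(28 - 375\right) 1258 = \left(-347\right) 1258 = -436526$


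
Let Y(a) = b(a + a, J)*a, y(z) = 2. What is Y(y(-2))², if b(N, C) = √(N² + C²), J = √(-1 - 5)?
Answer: 40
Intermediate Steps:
J = I*√6 (J = √(-6) = I*√6 ≈ 2.4495*I)
b(N, C) = √(C² + N²)
Y(a) = a*√(-6 + 4*a²) (Y(a) = √((I*√6)² + (a + a)²)*a = √(-6 + (2*a)²)*a = √(-6 + 4*a²)*a = a*√(-6 + 4*a²))
Y(y(-2))² = (2*√(-6 + 4*2²))² = (2*√(-6 + 4*4))² = (2*√(-6 + 16))² = (2*√10)² = 40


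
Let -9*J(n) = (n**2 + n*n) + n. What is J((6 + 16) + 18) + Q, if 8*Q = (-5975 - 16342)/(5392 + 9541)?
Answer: -43029357/119464 ≈ -360.19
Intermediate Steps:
J(n) = -2*n**2/9 - n/9 (J(n) = -((n**2 + n*n) + n)/9 = -((n**2 + n**2) + n)/9 = -(2*n**2 + n)/9 = -(n + 2*n**2)/9 = -2*n**2/9 - n/9)
Q = -22317/119464 (Q = ((-5975 - 16342)/(5392 + 9541))/8 = (-22317/14933)/8 = (-22317*1/14933)/8 = (1/8)*(-22317/14933) = -22317/119464 ≈ -0.18681)
J((6 + 16) + 18) + Q = -((6 + 16) + 18)*(1 + 2*((6 + 16) + 18))/9 - 22317/119464 = -(22 + 18)*(1 + 2*(22 + 18))/9 - 22317/119464 = -1/9*40*(1 + 2*40) - 22317/119464 = -1/9*40*(1 + 80) - 22317/119464 = -1/9*40*81 - 22317/119464 = -360 - 22317/119464 = -43029357/119464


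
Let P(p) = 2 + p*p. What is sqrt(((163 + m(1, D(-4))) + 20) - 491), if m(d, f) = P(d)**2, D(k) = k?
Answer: I*sqrt(299) ≈ 17.292*I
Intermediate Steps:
P(p) = 2 + p**2
m(d, f) = (2 + d**2)**2
sqrt(((163 + m(1, D(-4))) + 20) - 491) = sqrt(((163 + (2 + 1**2)**2) + 20) - 491) = sqrt(((163 + (2 + 1)**2) + 20) - 491) = sqrt(((163 + 3**2) + 20) - 491) = sqrt(((163 + 9) + 20) - 491) = sqrt((172 + 20) - 491) = sqrt(192 - 491) = sqrt(-299) = I*sqrt(299)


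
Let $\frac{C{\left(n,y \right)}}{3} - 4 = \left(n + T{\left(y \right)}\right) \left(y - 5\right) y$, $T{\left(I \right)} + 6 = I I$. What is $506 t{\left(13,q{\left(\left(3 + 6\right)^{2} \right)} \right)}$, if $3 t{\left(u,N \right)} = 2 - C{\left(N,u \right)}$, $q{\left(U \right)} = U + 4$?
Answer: $- \frac{39157316}{3} \approx -1.3052 \cdot 10^{7}$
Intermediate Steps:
$T{\left(I \right)} = -6 + I^{2}$ ($T{\left(I \right)} = -6 + I I = -6 + I^{2}$)
$C{\left(n,y \right)} = 12 + 3 y \left(-5 + y\right) \left(-6 + n + y^{2}\right)$ ($C{\left(n,y \right)} = 12 + 3 \left(n + \left(-6 + y^{2}\right)\right) \left(y - 5\right) y = 12 + 3 \left(-6 + n + y^{2}\right) \left(-5 + y\right) y = 12 + 3 \left(-5 + y\right) \left(-6 + n + y^{2}\right) y = 12 + 3 y \left(-5 + y\right) \left(-6 + n + y^{2}\right)$)
$q{\left(U \right)} = 4 + U$
$t{\left(u,N \right)} = - \frac{10}{3} - N u^{2} - u^{2} \left(-6 + u^{2}\right) + 5 N u + 5 u \left(-6 + u^{2}\right)$ ($t{\left(u,N \right)} = \frac{2 - \left(12 - 15 N u - 15 u \left(-6 + u^{2}\right) + 3 N u^{2} + 3 u^{2} \left(-6 + u^{2}\right)\right)}{3} = \frac{-10 - 3 N u^{2} - 3 u^{2} \left(-6 + u^{2}\right) + 15 N u + 15 u \left(-6 + u^{2}\right)}{3} = - \frac{10}{3} - N u^{2} - u^{2} \left(-6 + u^{2}\right) + 5 N u + 5 u \left(-6 + u^{2}\right)$)
$506 t{\left(13,q{\left(\left(3 + 6\right)^{2} \right)} \right)} = 506 \left(- \frac{10}{3} - 13^{4} - 390 + 5 \cdot 13^{3} + 6 \cdot 13^{2} - \left(4 + \left(3 + 6\right)^{2}\right) 13^{2} + 5 \left(4 + \left(3 + 6\right)^{2}\right) 13\right) = 506 \left(- \frac{10}{3} - 28561 - 390 + 5 \cdot 2197 + 6 \cdot 169 - \left(4 + 9^{2}\right) 169 + 5 \left(4 + 9^{2}\right) 13\right) = 506 \left(- \frac{10}{3} - 28561 - 390 + 10985 + 1014 - \left(4 + 81\right) 169 + 5 \left(4 + 81\right) 13\right) = 506 \left(- \frac{10}{3} - 28561 - 390 + 10985 + 1014 - 85 \cdot 169 + 5 \cdot 85 \cdot 13\right) = 506 \left(- \frac{10}{3} - 28561 - 390 + 10985 + 1014 - 14365 + 5525\right) = 506 \left(- \frac{77386}{3}\right) = - \frac{39157316}{3}$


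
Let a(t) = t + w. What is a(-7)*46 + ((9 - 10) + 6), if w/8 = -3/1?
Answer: -1421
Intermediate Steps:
w = -24 (w = 8*(-3/1) = 8*(-3*1) = 8*(-3) = -24)
a(t) = -24 + t (a(t) = t - 24 = -24 + t)
a(-7)*46 + ((9 - 10) + 6) = (-24 - 7)*46 + ((9 - 10) + 6) = -31*46 + (-1 + 6) = -1426 + 5 = -1421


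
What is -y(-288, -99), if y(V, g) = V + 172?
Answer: 116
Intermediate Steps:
y(V, g) = 172 + V
-y(-288, -99) = -(172 - 288) = -1*(-116) = 116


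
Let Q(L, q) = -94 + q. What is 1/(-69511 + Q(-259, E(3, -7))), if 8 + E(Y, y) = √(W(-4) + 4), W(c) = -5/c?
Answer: -278452/19383879055 - 2*√21/19383879055 ≈ -1.4366e-5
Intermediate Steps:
E(Y, y) = -8 + √21/2 (E(Y, y) = -8 + √(-5/(-4) + 4) = -8 + √(-5*(-¼) + 4) = -8 + √(5/4 + 4) = -8 + √(21/4) = -8 + √21/2)
1/(-69511 + Q(-259, E(3, -7))) = 1/(-69511 + (-94 + (-8 + √21/2))) = 1/(-69511 + (-102 + √21/2)) = 1/(-69613 + √21/2)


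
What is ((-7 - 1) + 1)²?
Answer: 49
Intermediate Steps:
((-7 - 1) + 1)² = (-8 + 1)² = (-7)² = 49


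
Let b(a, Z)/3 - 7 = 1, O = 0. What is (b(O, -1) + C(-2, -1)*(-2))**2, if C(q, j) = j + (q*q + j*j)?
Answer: 256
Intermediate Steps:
b(a, Z) = 24 (b(a, Z) = 21 + 3*1 = 21 + 3 = 24)
C(q, j) = j + j**2 + q**2 (C(q, j) = j + (q**2 + j**2) = j + (j**2 + q**2) = j + j**2 + q**2)
(b(O, -1) + C(-2, -1)*(-2))**2 = (24 + (-1 + (-1)**2 + (-2)**2)*(-2))**2 = (24 + (-1 + 1 + 4)*(-2))**2 = (24 + 4*(-2))**2 = (24 - 8)**2 = 16**2 = 256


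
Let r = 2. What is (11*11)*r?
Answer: 242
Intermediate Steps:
(11*11)*r = (11*11)*2 = 121*2 = 242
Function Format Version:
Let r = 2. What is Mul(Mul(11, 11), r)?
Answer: 242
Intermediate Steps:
Mul(Mul(11, 11), r) = Mul(Mul(11, 11), 2) = Mul(121, 2) = 242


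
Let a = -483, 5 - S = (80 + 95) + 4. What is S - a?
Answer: 309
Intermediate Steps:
S = -174 (S = 5 - ((80 + 95) + 4) = 5 - (175 + 4) = 5 - 1*179 = 5 - 179 = -174)
S - a = -174 - 1*(-483) = -174 + 483 = 309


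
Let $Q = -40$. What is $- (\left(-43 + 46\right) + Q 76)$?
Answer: $3037$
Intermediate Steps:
$- (\left(-43 + 46\right) + Q 76) = - (\left(-43 + 46\right) - 3040) = - (3 - 3040) = \left(-1\right) \left(-3037\right) = 3037$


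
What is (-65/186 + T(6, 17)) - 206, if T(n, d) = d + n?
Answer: -34103/186 ≈ -183.35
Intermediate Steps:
(-65/186 + T(6, 17)) - 206 = (-65/186 + (17 + 6)) - 206 = (-65*1/186 + 23) - 206 = (-65/186 + 23) - 206 = 4213/186 - 206 = -34103/186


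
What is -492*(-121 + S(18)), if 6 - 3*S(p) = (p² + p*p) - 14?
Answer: 162524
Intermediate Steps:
S(p) = 20/3 - 2*p²/3 (S(p) = 2 - ((p² + p*p) - 14)/3 = 2 - ((p² + p²) - 14)/3 = 2 - (2*p² - 14)/3 = 2 - (-14 + 2*p²)/3 = 2 + (14/3 - 2*p²/3) = 20/3 - 2*p²/3)
-492*(-121 + S(18)) = -492*(-121 + (20/3 - ⅔*18²)) = -492*(-121 + (20/3 - ⅔*324)) = -492*(-121 + (20/3 - 216)) = -492*(-121 - 628/3) = -492*(-991/3) = 162524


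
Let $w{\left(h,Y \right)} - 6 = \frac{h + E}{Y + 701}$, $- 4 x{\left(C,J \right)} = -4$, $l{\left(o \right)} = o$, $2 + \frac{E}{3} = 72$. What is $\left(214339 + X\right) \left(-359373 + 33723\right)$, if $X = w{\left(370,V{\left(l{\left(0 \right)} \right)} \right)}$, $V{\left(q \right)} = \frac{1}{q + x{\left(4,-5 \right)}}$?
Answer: $- \frac{628215464750}{9} \approx -6.9802 \cdot 10^{10}$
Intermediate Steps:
$E = 210$ ($E = -6 + 3 \cdot 72 = -6 + 216 = 210$)
$x{\left(C,J \right)} = 1$ ($x{\left(C,J \right)} = \left(- \frac{1}{4}\right) \left(-4\right) = 1$)
$V{\left(q \right)} = \frac{1}{1 + q}$ ($V{\left(q \right)} = \frac{1}{q + 1} = \frac{1}{1 + q}$)
$w{\left(h,Y \right)} = 6 + \frac{210 + h}{701 + Y}$ ($w{\left(h,Y \right)} = 6 + \frac{h + 210}{Y + 701} = 6 + \frac{210 + h}{701 + Y}$)
$X = \frac{2396}{351}$ ($X = \frac{4416 + 370 + \frac{6}{1 + 0}}{701 + \frac{1}{1 + 0}} = \frac{4416 + 370 + \frac{6}{1}}{701 + 1^{-1}} = \frac{4416 + 370 + 6 \cdot 1}{701 + 1} = \frac{4416 + 370 + 6}{702} = \frac{1}{702} \cdot 4792 = \frac{2396}{351} \approx 6.8262$)
$\left(214339 + X\right) \left(-359373 + 33723\right) = \left(214339 + \frac{2396}{351}\right) \left(-359373 + 33723\right) = \frac{75235385}{351} \left(-325650\right) = - \frac{628215464750}{9}$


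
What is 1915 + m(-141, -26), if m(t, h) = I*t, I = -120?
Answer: 18835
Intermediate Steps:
m(t, h) = -120*t
1915 + m(-141, -26) = 1915 - 120*(-141) = 1915 + 16920 = 18835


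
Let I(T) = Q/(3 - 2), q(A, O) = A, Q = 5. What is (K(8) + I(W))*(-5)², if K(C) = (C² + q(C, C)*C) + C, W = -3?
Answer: 3525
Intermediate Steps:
I(T) = 5 (I(T) = 5/(3 - 2) = 5/1 = 5*1 = 5)
K(C) = C + 2*C² (K(C) = (C² + C*C) + C = (C² + C²) + C = 2*C² + C = C + 2*C²)
(K(8) + I(W))*(-5)² = (8*(1 + 2*8) + 5)*(-5)² = (8*(1 + 16) + 5)*25 = (8*17 + 5)*25 = (136 + 5)*25 = 141*25 = 3525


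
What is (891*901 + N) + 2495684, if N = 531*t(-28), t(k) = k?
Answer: 3283607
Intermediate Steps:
N = -14868 (N = 531*(-28) = -14868)
(891*901 + N) + 2495684 = (891*901 - 14868) + 2495684 = (802791 - 14868) + 2495684 = 787923 + 2495684 = 3283607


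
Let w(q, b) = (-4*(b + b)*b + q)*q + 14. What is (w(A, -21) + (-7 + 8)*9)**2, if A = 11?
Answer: 1494904896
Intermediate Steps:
w(q, b) = 14 + q*(q - 8*b**2) (w(q, b) = (-4*2*b*b + q)*q + 14 = (-8*b**2 + q)*q + 14 = (q - 8*b**2)*q + 14 = q*(q - 8*b**2) + 14 = 14 + q*(q - 8*b**2))
(w(A, -21) + (-7 + 8)*9)**2 = ((14 + 11**2 - 8*11*(-21)**2) + (-7 + 8)*9)**2 = ((14 + 121 - 8*11*441) + 1*9)**2 = ((14 + 121 - 38808) + 9)**2 = (-38673 + 9)**2 = (-38664)**2 = 1494904896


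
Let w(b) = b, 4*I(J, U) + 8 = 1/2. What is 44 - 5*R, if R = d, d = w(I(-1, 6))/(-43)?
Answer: 15061/344 ≈ 43.782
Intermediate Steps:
I(J, U) = -15/8 (I(J, U) = -2 + (¼)/2 = -2 + (¼)*(½) = -2 + ⅛ = -15/8)
d = 15/344 (d = -15/8/(-43) = -15/8*(-1/43) = 15/344 ≈ 0.043605)
R = 15/344 ≈ 0.043605
44 - 5*R = 44 - 5*15/344 = 44 - 75/344 = 15061/344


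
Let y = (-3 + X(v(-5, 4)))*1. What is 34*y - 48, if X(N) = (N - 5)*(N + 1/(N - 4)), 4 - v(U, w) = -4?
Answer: 1383/2 ≈ 691.50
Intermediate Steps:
v(U, w) = 8 (v(U, w) = 4 - 1*(-4) = 4 + 4 = 8)
X(N) = (-5 + N)*(N + 1/(-4 + N))
y = 87/4 (y = (-3 + (-5 + 8³ - 9*8² + 21*8)/(-4 + 8))*1 = (-3 + (-5 + 512 - 9*64 + 168)/4)*1 = (-3 + (-5 + 512 - 576 + 168)/4)*1 = (-3 + (¼)*99)*1 = (-3 + 99/4)*1 = (87/4)*1 = 87/4 ≈ 21.750)
34*y - 48 = 34*(87/4) - 48 = 1479/2 - 48 = 1383/2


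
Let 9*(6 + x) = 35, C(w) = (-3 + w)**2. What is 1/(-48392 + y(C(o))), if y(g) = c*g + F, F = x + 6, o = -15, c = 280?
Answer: 9/380987 ≈ 2.3623e-5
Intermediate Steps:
x = -19/9 (x = -6 + (1/9)*35 = -6 + 35/9 = -19/9 ≈ -2.1111)
F = 35/9 (F = -19/9 + 6 = 35/9 ≈ 3.8889)
y(g) = 35/9 + 280*g (y(g) = 280*g + 35/9 = 35/9 + 280*g)
1/(-48392 + y(C(o))) = 1/(-48392 + (35/9 + 280*(-3 - 15)**2)) = 1/(-48392 + (35/9 + 280*(-18)**2)) = 1/(-48392 + (35/9 + 280*324)) = 1/(-48392 + (35/9 + 90720)) = 1/(-48392 + 816515/9) = 1/(380987/9) = 9/380987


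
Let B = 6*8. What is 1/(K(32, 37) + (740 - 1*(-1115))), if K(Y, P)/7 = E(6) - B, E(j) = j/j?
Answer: 1/1526 ≈ 0.00065531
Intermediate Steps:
E(j) = 1
B = 48
K(Y, P) = -329 (K(Y, P) = 7*(1 - 1*48) = 7*(1 - 48) = 7*(-47) = -329)
1/(K(32, 37) + (740 - 1*(-1115))) = 1/(-329 + (740 - 1*(-1115))) = 1/(-329 + (740 + 1115)) = 1/(-329 + 1855) = 1/1526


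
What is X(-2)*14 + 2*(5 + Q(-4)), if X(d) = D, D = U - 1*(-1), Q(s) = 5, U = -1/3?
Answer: 88/3 ≈ 29.333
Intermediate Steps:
U = -1/3 ≈ -0.33333
D = 2/3 (D = -1/3 - 1*(-1) = -1/3 + 1 = 2/3 ≈ 0.66667)
X(d) = 2/3
X(-2)*14 + 2*(5 + Q(-4)) = (2/3)*14 + 2*(5 + 5) = 28/3 + 2*10 = 28/3 + 20 = 88/3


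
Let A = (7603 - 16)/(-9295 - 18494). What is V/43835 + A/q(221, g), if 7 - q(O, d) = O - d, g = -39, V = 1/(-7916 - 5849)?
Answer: 138724351676/128551375124975 ≈ 0.0010791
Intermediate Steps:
V = -1/13765 (V = 1/(-13765) = -1/13765 ≈ -7.2648e-5)
q(O, d) = 7 + d - O (q(O, d) = 7 - (O - d) = 7 + (d - O) = 7 + d - O)
A = -2529/9263 (A = 7587/(-27789) = 7587*(-1/27789) = -2529/9263 ≈ -0.27302)
V/43835 + A/q(221, g) = -1/13765/43835 - 2529/(9263*(7 - 39 - 1*221)) = -1/13765*1/43835 - 2529/(9263*(7 - 39 - 221)) = -1/603388775 - 2529/9263/(-253) = -1/603388775 - 2529/9263*(-1/253) = -1/603388775 + 2529/2343539 = 138724351676/128551375124975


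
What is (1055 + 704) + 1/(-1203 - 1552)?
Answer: 4846044/2755 ≈ 1759.0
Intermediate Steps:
(1055 + 704) + 1/(-1203 - 1552) = 1759 + 1/(-2755) = 1759 - 1/2755 = 4846044/2755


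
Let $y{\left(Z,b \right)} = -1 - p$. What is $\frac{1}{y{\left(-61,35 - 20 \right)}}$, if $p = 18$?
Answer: $- \frac{1}{19} \approx -0.052632$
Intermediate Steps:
$y{\left(Z,b \right)} = -19$ ($y{\left(Z,b \right)} = -1 - 18 = -19$)
$\frac{1}{y{\left(-61,35 - 20 \right)}} = \frac{1}{-19} = - \frac{1}{19}$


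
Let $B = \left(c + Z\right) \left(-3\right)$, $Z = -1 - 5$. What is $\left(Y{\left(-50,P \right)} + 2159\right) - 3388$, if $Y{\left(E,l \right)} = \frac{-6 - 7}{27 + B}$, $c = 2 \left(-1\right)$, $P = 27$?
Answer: $- \frac{62692}{51} \approx -1229.3$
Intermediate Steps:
$c = -2$
$Z = -6$ ($Z = -1 - 5 = -6$)
$B = 24$ ($B = \left(-2 - 6\right) \left(-3\right) = \left(-8\right) \left(-3\right) = 24$)
$Y{\left(E,l \right)} = - \frac{13}{51}$ ($Y{\left(E,l \right)} = \frac{-6 - 7}{27 + 24} = - \frac{13}{51}$)
$\left(Y{\left(-50,P \right)} + 2159\right) - 3388 = \left(- \frac{13}{51} + 2159\right) - 3388 = \frac{110096}{51} - 3388 = - \frac{62692}{51}$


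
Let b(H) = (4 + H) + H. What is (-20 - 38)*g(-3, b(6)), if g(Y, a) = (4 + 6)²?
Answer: -5800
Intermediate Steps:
b(H) = 4 + 2*H
g(Y, a) = 100 (g(Y, a) = 10² = 100)
(-20 - 38)*g(-3, b(6)) = (-20 - 38)*100 = -58*100 = -5800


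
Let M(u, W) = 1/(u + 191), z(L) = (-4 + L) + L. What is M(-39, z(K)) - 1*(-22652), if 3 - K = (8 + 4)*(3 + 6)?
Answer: 3443105/152 ≈ 22652.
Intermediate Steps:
K = -105 (K = 3 - (8 + 4)*(3 + 6) = 3 - 12*9 = 3 - 1*108 = 3 - 108 = -105)
z(L) = -4 + 2*L
M(u, W) = 1/(191 + u)
M(-39, z(K)) - 1*(-22652) = 1/(191 - 39) - 1*(-22652) = 1/152 + 22652 = 3443105/152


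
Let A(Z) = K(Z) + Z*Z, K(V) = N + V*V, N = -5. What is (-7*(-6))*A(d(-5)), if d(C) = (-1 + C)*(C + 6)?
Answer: 2814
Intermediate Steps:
d(C) = (-1 + C)*(6 + C)
K(V) = -5 + V² (K(V) = -5 + V*V = -5 + V²)
A(Z) = -5 + 2*Z² (A(Z) = (-5 + Z²) + Z*Z = (-5 + Z²) + Z² = -5 + 2*Z²)
(-7*(-6))*A(d(-5)) = (-7*(-6))*(-5 + 2*(-6 + (-5)² + 5*(-5))²) = 42*(-5 + 2*(-6 + 25 - 25)²) = 42*(-5 + 2*(-6)²) = 42*(-5 + 2*36) = 42*(-5 + 72) = 42*67 = 2814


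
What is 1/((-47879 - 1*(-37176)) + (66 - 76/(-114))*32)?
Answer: -3/25709 ≈ -0.00011669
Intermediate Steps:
1/((-47879 - 1*(-37176)) + (66 - 76/(-114))*32) = 1/((-47879 + 37176) + (66 - 76*(-1/114))*32) = 1/(-10703 + (66 + ⅔)*32) = 1/(-10703 + (200/3)*32) = 1/(-10703 + 6400/3) = 1/(-25709/3) = -3/25709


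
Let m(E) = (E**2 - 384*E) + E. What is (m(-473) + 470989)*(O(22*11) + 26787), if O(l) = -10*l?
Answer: 21342494859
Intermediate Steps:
m(E) = E**2 - 383*E
(m(-473) + 470989)*(O(22*11) + 26787) = (-473*(-383 - 473) + 470989)*(-220*11 + 26787) = (-473*(-856) + 470989)*(-10*242 + 26787) = (404888 + 470989)*(-2420 + 26787) = 875877*24367 = 21342494859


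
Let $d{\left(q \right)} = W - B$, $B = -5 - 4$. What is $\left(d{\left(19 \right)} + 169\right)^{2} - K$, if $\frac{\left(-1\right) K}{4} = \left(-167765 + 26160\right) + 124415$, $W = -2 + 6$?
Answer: $-35636$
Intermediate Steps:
$B = -9$ ($B = -5 - 4 = -9$)
$W = 4$
$K = 68760$ ($K = - 4 \left(\left(-167765 + 26160\right) + 124415\right) = - 4 \left(-141605 + 124415\right) = \left(-4\right) \left(-17190\right) = 68760$)
$d{\left(q \right)} = 13$ ($d{\left(q \right)} = 4 - -9 = 4 + 9 = 13$)
$\left(d{\left(19 \right)} + 169\right)^{2} - K = \left(13 + 169\right)^{2} - 68760 = 182^{2} - 68760 = 33124 - 68760 = -35636$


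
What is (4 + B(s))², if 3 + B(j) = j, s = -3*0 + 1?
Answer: 4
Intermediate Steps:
s = 1 (s = 0 + 1 = 1)
B(j) = -3 + j
(4 + B(s))² = (4 + (-3 + 1))² = (4 - 2)² = 2² = 4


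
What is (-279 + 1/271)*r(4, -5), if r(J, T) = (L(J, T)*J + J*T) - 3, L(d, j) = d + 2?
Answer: -75608/271 ≈ -279.00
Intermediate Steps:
L(d, j) = 2 + d
r(J, T) = -3 + J*T + J*(2 + J) (r(J, T) = ((2 + J)*J + J*T) - 3 = (J*(2 + J) + J*T) - 3 = (J*T + J*(2 + J)) - 3 = -3 + J*T + J*(2 + J))
(-279 + 1/271)*r(4, -5) = (-279 + 1/271)*(-3 + 4*(-5) + 4*(2 + 4)) = (-279 + 1/271)*(-3 - 20 + 4*6) = -75608*(-3 - 20 + 24)/271 = -75608/271*1 = -75608/271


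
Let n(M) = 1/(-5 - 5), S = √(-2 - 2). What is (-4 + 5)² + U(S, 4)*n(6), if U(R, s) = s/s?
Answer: 9/10 ≈ 0.90000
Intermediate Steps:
S = 2*I (S = √(-4) = 2*I ≈ 2.0*I)
U(R, s) = 1
n(M) = -⅒ (n(M) = 1/(-10) = -⅒)
(-4 + 5)² + U(S, 4)*n(6) = (-4 + 5)² + 1*(-⅒) = 1² - ⅒ = 1 - ⅒ = 9/10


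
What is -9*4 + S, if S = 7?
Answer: -29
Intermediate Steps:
-9*4 + S = -9*4 + 7 = -36 + 7 = -29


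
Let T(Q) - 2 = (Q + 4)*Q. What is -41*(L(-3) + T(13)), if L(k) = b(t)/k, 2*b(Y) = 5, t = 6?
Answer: -54653/6 ≈ -9108.8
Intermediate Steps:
b(Y) = 5/2 (b(Y) = (½)*5 = 5/2)
L(k) = 5/(2*k)
T(Q) = 2 + Q*(4 + Q) (T(Q) = 2 + (Q + 4)*Q = 2 + (4 + Q)*Q = 2 + Q*(4 + Q))
-41*(L(-3) + T(13)) = -41*((5/2)/(-3) + (2 + 13² + 4*13)) = -41*((5/2)*(-⅓) + (2 + 169 + 52)) = -41*(-⅚ + 223) = -41*1333/6 = -54653/6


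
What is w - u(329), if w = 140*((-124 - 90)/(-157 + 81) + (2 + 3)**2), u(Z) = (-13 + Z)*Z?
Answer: -1901326/19 ≈ -1.0007e+5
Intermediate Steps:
u(Z) = Z*(-13 + Z)
w = 73990/19 (w = 140*(-214/(-76) + 5**2) = 140*(-214*(-1/76) + 25) = 140*(107/38 + 25) = 140*(1057/38) = 73990/19 ≈ 3894.2)
w - u(329) = 73990/19 - 329*(-13 + 329) = 73990/19 - 329*316 = 73990/19 - 1*103964 = 73990/19 - 103964 = -1901326/19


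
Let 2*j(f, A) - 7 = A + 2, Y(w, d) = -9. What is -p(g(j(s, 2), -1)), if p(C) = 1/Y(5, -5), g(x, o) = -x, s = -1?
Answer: 1/9 ≈ 0.11111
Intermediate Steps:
j(f, A) = 9/2 + A/2 (j(f, A) = 7/2 + (A + 2)/2 = 7/2 + (2 + A)/2 = 7/2 + (1 + A/2) = 9/2 + A/2)
p(C) = -1/9 (p(C) = 1/(-9) = -1/9)
-p(g(j(s, 2), -1)) = -1*(-1/9) = 1/9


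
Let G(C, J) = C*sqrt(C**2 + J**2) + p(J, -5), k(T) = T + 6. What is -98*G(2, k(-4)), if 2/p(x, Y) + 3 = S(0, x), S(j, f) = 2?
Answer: 196 - 392*sqrt(2) ≈ -358.37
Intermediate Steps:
p(x, Y) = -2 (p(x, Y) = 2/(-3 + 2) = 2/(-1) = 2*(-1) = -2)
k(T) = 6 + T
G(C, J) = -2 + C*sqrt(C**2 + J**2) (G(C, J) = C*sqrt(C**2 + J**2) - 2 = -2 + C*sqrt(C**2 + J**2))
-98*G(2, k(-4)) = -98*(-2 + 2*sqrt(2**2 + (6 - 4)**2)) = -98*(-2 + 2*sqrt(4 + 2**2)) = -98*(-2 + 2*sqrt(4 + 4)) = -98*(-2 + 2*sqrt(8)) = -98*(-2 + 2*(2*sqrt(2))) = -98*(-2 + 4*sqrt(2)) = 196 - 392*sqrt(2)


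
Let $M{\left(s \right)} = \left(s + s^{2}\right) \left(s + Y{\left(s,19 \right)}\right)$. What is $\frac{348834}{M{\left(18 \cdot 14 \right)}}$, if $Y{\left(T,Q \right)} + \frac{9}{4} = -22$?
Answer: $\frac{116278}{4840143} \approx 0.024024$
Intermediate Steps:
$Y{\left(T,Q \right)} = - \frac{97}{4}$ ($Y{\left(T,Q \right)} = - \frac{9}{4} - 22 = - \frac{97}{4}$)
$M{\left(s \right)} = \left(- \frac{97}{4} + s\right) \left(s + s^{2}\right)$ ($M{\left(s \right)} = \left(s + s^{2}\right) \left(s - \frac{97}{4}\right) = \left(s + s^{2}\right) \left(- \frac{97}{4} + s\right) = \left(- \frac{97}{4} + s\right) \left(s + s^{2}\right)$)
$\frac{348834}{M{\left(18 \cdot 14 \right)}} = \frac{348834}{\frac{1}{4} \cdot 18 \cdot 14 \left(-97 - 93 \cdot 18 \cdot 14 + 4 \left(18 \cdot 14\right)^{2}\right)} = \frac{348834}{\frac{1}{4} \cdot 252 \left(-97 - 23436 + 4 \cdot 252^{2}\right)} = \frac{348834}{\frac{1}{4} \cdot 252 \left(-97 - 23436 + 4 \cdot 63504\right)} = \frac{348834}{\frac{1}{4} \cdot 252 \left(-97 - 23436 + 254016\right)} = \frac{348834}{\frac{1}{4} \cdot 252 \cdot 230483} = \frac{348834}{14520429} = 348834 \cdot \frac{1}{14520429} = \frac{116278}{4840143}$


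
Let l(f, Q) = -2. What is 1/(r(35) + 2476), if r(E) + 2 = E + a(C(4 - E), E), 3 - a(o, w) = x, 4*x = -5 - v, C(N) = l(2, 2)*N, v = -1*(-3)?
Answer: 1/2514 ≈ 0.00039777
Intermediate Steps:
v = 3
C(N) = -2*N
x = -2 (x = (-5 - 1*3)/4 = (-5 - 3)/4 = (¼)*(-8) = -2)
a(o, w) = 5 (a(o, w) = 3 - 1*(-2) = 3 + 2 = 5)
r(E) = 3 + E (r(E) = -2 + (E + 5) = -2 + (5 + E) = 3 + E)
1/(r(35) + 2476) = 1/((3 + 35) + 2476) = 1/(38 + 2476) = 1/2514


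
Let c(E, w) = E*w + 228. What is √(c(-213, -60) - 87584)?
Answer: 4*I*√4661 ≈ 273.09*I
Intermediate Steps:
c(E, w) = 228 + E*w
√(c(-213, -60) - 87584) = √((228 - 213*(-60)) - 87584) = √((228 + 12780) - 87584) = √(13008 - 87584) = √(-74576) = 4*I*√4661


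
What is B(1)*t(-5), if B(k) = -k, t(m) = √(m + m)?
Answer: -I*√10 ≈ -3.1623*I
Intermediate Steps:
t(m) = √2*√m (t(m) = √(2*m) = √2*√m)
B(1)*t(-5) = (-1*1)*(√2*√(-5)) = -√2*I*√5 = -I*√10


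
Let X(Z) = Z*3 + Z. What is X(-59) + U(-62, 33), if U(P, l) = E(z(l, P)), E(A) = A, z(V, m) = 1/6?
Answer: -1415/6 ≈ -235.83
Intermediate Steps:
z(V, m) = ⅙
X(Z) = 4*Z (X(Z) = 3*Z + Z = 4*Z)
U(P, l) = ⅙
X(-59) + U(-62, 33) = 4*(-59) + ⅙ = -236 + ⅙ = -1415/6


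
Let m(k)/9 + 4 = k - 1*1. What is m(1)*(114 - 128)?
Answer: 504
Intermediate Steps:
m(k) = -45 + 9*k (m(k) = -36 + 9*(k - 1*1) = -36 + 9*(k - 1) = -36 + 9*(-1 + k) = -36 + (-9 + 9*k) = -45 + 9*k)
m(1)*(114 - 128) = (-45 + 9*1)*(114 - 128) = (-45 + 9)*(-14) = -36*(-14) = 504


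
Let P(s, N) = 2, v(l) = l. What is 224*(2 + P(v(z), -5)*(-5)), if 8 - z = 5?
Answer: -1792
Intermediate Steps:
z = 3 (z = 8 - 1*5 = 8 - 5 = 3)
224*(2 + P(v(z), -5)*(-5)) = 224*(2 + 2*(-5)) = 224*(2 - 10) = 224*(-8) = -1792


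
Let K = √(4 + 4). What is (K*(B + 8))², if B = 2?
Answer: 800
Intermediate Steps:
K = 2*√2 (K = √8 = 2*√2 ≈ 2.8284)
(K*(B + 8))² = ((2*√2)*(2 + 8))² = ((2*√2)*10)² = (20*√2)² = 800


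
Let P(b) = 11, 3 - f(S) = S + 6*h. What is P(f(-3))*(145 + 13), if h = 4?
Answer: 1738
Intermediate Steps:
f(S) = -21 - S (f(S) = 3 - (S + 6*4) = 3 - (S + 24) = 3 - (24 + S) = 3 + (-24 - S) = -21 - S)
P(f(-3))*(145 + 13) = 11*(145 + 13) = 11*158 = 1738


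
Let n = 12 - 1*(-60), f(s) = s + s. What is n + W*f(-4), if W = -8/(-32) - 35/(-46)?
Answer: 1470/23 ≈ 63.913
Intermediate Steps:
f(s) = 2*s
W = 93/92 (W = -8*(-1/32) - 35*(-1/46) = ¼ + 35/46 = 93/92 ≈ 1.0109)
n = 72 (n = 12 + 60 = 72)
n + W*f(-4) = 72 + 93*(2*(-4))/92 = 72 + (93/92)*(-8) = 72 - 186/23 = 1470/23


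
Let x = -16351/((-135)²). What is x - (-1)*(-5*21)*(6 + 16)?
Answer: -42116101/18225 ≈ -2310.9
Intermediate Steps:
x = -16351/18225 ≈ -0.89717
x - (-1)*(-5*21)*(6 + 16) = -16351/18225 - (-1)*(-5*21)*(6 + 16) = -16351/18225 - (-1)*(-105*22) = -16351/18225 - (-1)*(-2310) = -16351/18225 - 1*2310 = -16351/18225 - 2310 = -42116101/18225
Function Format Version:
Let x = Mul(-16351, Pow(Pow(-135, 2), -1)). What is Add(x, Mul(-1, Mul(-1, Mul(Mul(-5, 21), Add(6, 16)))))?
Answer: Rational(-42116101, 18225) ≈ -2310.9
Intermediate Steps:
x = Rational(-16351, 18225) (x = Mul(-16351, Pow(18225, -1)) = Mul(-16351, Rational(1, 18225)) = Rational(-16351, 18225) ≈ -0.89717)
Add(x, Mul(-1, Mul(-1, Mul(Mul(-5, 21), Add(6, 16))))) = Add(Rational(-16351, 18225), Mul(-1, Mul(-1, Mul(Mul(-5, 21), Add(6, 16))))) = Add(Rational(-16351, 18225), Mul(-1, Mul(-1, Mul(-105, 22)))) = Add(Rational(-16351, 18225), Mul(-1, Mul(-1, -2310))) = Add(Rational(-16351, 18225), Mul(-1, 2310)) = Add(Rational(-16351, 18225), -2310) = Rational(-42116101, 18225)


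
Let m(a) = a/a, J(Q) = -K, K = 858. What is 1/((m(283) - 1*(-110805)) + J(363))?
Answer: 1/109948 ≈ 9.0952e-6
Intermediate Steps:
J(Q) = -858 (J(Q) = -1*858 = -858)
m(a) = 1
1/((m(283) - 1*(-110805)) + J(363)) = 1/((1 - 1*(-110805)) - 858) = 1/((1 + 110805) - 858) = 1/(110806 - 858) = 1/109948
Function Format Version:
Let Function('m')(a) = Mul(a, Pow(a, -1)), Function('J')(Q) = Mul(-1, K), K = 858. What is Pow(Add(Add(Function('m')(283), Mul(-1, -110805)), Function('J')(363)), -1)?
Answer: Rational(1, 109948) ≈ 9.0952e-6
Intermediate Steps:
Function('J')(Q) = -858 (Function('J')(Q) = Mul(-1, 858) = -858)
Function('m')(a) = 1
Pow(Add(Add(Function('m')(283), Mul(-1, -110805)), Function('J')(363)), -1) = Pow(Add(Add(1, Mul(-1, -110805)), -858), -1) = Pow(Add(Add(1, 110805), -858), -1) = Pow(Add(110806, -858), -1) = Pow(109948, -1) = Rational(1, 109948)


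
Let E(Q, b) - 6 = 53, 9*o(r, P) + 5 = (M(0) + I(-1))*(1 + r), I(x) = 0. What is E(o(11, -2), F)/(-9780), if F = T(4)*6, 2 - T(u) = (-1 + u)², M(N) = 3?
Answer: -59/9780 ≈ -0.0060327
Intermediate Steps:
T(u) = 2 - (-1 + u)²
F = -42 (F = (2 - (-1 + 4)²)*6 = (2 - 1*3²)*6 = (2 - 1*9)*6 = (2 - 9)*6 = -7*6 = -42)
o(r, P) = -2/9 + r/3 (o(r, P) = -5/9 + ((3 + 0)*(1 + r))/9 = -5/9 + (3*(1 + r))/9 = -5/9 + (3 + 3*r)/9 = -5/9 + (⅓ + r/3) = -2/9 + r/3)
E(Q, b) = 59 (E(Q, b) = 6 + 53 = 59)
E(o(11, -2), F)/(-9780) = 59/(-9780) = 59*(-1/9780) = -59/9780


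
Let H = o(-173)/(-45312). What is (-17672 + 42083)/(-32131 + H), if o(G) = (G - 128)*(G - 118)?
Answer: -122901248/161778607 ≈ -0.75969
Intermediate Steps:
o(G) = (-128 + G)*(-118 + G)
H = -29197/15104 (H = (15104 + (-173)² - 246*(-173))/(-45312) = (15104 + 29929 + 42558)*(-1/45312) = 87591*(-1/45312) = -29197/15104 ≈ -1.9331)
(-17672 + 42083)/(-32131 + H) = (-17672 + 42083)/(-32131 - 29197/15104) = 24411/(-485335821/15104) = 24411*(-15104/485335821) = -122901248/161778607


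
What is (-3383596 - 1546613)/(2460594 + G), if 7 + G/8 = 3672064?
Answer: -547801/3537450 ≈ -0.15486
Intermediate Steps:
G = 29376456 (G = -56 + 8*3672064 = -56 + 29376512 = 29376456)
(-3383596 - 1546613)/(2460594 + G) = (-3383596 - 1546613)/(2460594 + 29376456) = -4930209/31837050 = -4930209*1/31837050 = -547801/3537450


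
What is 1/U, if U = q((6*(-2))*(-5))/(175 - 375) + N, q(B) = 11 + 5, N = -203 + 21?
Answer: -25/4552 ≈ -0.0054921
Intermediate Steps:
N = -182
q(B) = 16
U = -4552/25 (U = 16/(175 - 375) - 182 = 16/(-200) - 182 = 16*(-1/200) - 182 = -2/25 - 182 = -4552/25 ≈ -182.08)
1/U = 1/(-4552/25) = -25/4552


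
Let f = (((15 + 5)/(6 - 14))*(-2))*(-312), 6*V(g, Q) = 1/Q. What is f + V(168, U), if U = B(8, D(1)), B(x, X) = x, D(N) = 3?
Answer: -74879/48 ≈ -1560.0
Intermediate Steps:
U = 8
V(g, Q) = 1/(6*Q)
f = -1560 (f = ((20/(-8))*(-2))*(-312) = ((20*(-⅛))*(-2))*(-312) = -5/2*(-2)*(-312) = 5*(-312) = -1560)
f + V(168, U) = -1560 + (⅙)/8 = -1560 + (⅙)*(⅛) = -1560 + 1/48 = -74879/48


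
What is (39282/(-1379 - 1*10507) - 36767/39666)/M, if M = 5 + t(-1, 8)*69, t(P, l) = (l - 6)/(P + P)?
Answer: 332528729/5029014144 ≈ 0.066122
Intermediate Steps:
t(P, l) = (-6 + l)/(2*P) (t(P, l) = (-6 + l)/((2*P)) = (-6 + l)*(1/(2*P)) = (-6 + l)/(2*P))
M = -64 (M = 5 + ((½)*(-6 + 8)/(-1))*69 = 5 + ((½)*(-1)*2)*69 = 5 - 1*69 = 5 - 69 = -64)
(39282/(-1379 - 1*10507) - 36767/39666)/M = (39282/(-1379 - 1*10507) - 36767/39666)/(-64) = (39282/(-1379 - 10507) - 36767*1/39666)*(-1/64) = (39282/(-11886) - 36767/39666)*(-1/64) = (39282*(-1/11886) - 36767/39666)*(-1/64) = (-6547/1981 - 36767/39666)*(-1/64) = -332528729/78578346*(-1/64) = 332528729/5029014144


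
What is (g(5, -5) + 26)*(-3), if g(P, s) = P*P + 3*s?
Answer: -108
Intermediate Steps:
g(P, s) = P² + 3*s
(g(5, -5) + 26)*(-3) = ((5² + 3*(-5)) + 26)*(-3) = ((25 - 15) + 26)*(-3) = (10 + 26)*(-3) = 36*(-3) = -108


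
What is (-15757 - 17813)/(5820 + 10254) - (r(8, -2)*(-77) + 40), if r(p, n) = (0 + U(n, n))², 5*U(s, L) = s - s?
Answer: -37585/893 ≈ -42.088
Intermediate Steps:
U(s, L) = 0 (U(s, L) = (s - s)/5 = (⅕)*0 = 0)
r(p, n) = 0 (r(p, n) = (0 + 0)² = 0² = 0)
(-15757 - 17813)/(5820 + 10254) - (r(8, -2)*(-77) + 40) = (-15757 - 17813)/(5820 + 10254) - (0*(-77) + 40) = -33570/16074 - (0 + 40) = -33570*1/16074 - 1*40 = -1865/893 - 40 = -37585/893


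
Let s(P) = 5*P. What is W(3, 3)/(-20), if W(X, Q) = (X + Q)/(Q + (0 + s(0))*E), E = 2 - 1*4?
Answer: -⅒ ≈ -0.10000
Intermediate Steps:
E = -2 (E = 2 - 4 = -2)
W(X, Q) = (Q + X)/Q (W(X, Q) = (X + Q)/(Q + (0 + 5*0)*(-2)) = (Q + X)/(Q + (0 + 0)*(-2)) = (Q + X)/(Q + 0*(-2)) = (Q + X)/(Q + 0) = (Q + X)/Q)
W(3, 3)/(-20) = ((3 + 3)/3)/(-20) = ((⅓)*6)*(-1/20) = 2*(-1/20) = -⅒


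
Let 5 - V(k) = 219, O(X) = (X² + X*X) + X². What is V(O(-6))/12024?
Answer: -107/6012 ≈ -0.017798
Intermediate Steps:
O(X) = 3*X² (O(X) = (X² + X²) + X² = 2*X² + X² = 3*X²)
V(k) = -214 (V(k) = 5 - 1*219 = 5 - 219 = -214)
V(O(-6))/12024 = -214/12024 = -214*1/12024 = -107/6012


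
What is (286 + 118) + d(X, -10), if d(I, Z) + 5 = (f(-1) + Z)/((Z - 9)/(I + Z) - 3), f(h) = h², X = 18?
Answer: 17229/43 ≈ 400.67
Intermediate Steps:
d(I, Z) = -5 + (1 + Z)/(-3 + (-9 + Z)/(I + Z)) (d(I, Z) = -5 + ((-1)² + Z)/((Z - 9)/(I + Z) - 3) = -5 + (1 + Z)/((-9 + Z)/(I + Z) - 3) = -5 + (1 + Z)/(-3 + (-9 + Z)/(I + Z)))
(286 + 118) + d(X, -10) = (286 + 118) + (-45 - 1*(-10)² - 16*18 - 11*(-10) - 1*18*(-10))/(9 + 2*(-10) + 3*18) = 404 + (-45 - 1*100 - 288 + 110 + 180)/(9 - 20 + 54) = 404 + (-45 - 100 - 288 + 110 + 180)/43 = 404 + (1/43)*(-143) = 404 - 143/43 = 17229/43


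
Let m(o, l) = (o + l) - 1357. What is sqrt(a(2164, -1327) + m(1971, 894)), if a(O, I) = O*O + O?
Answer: 2*sqrt(1171642) ≈ 2164.8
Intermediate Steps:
m(o, l) = -1357 + l + o (m(o, l) = (l + o) - 1357 = -1357 + l + o)
a(O, I) = O + O**2 (a(O, I) = O**2 + O = O + O**2)
sqrt(a(2164, -1327) + m(1971, 894)) = sqrt(2164*(1 + 2164) + (-1357 + 894 + 1971)) = sqrt(2164*2165 + 1508) = sqrt(4685060 + 1508) = sqrt(4686568) = 2*sqrt(1171642)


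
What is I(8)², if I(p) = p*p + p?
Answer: 5184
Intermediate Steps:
I(p) = p + p² (I(p) = p² + p = p + p²)
I(8)² = (8*(1 + 8))² = (8*9)² = 72² = 5184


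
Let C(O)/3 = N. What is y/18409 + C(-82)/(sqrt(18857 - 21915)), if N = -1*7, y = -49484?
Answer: -49484/18409 + 21*I*sqrt(3058)/3058 ≈ -2.688 + 0.37975*I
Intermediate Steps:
N = -7
C(O) = -21 (C(O) = 3*(-7) = -21)
y/18409 + C(-82)/(sqrt(18857 - 21915)) = -49484/18409 - 21/sqrt(18857 - 21915) = -49484*1/18409 - 21*(-I*sqrt(3058)/3058) = -49484/18409 - 21*(-I*sqrt(3058)/3058) = -49484/18409 - (-21)*I*sqrt(3058)/3058 = -49484/18409 + 21*I*sqrt(3058)/3058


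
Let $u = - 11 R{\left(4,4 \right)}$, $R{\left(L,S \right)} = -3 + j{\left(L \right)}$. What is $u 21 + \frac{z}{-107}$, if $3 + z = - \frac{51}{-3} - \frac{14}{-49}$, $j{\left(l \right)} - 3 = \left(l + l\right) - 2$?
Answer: $- \frac{1038214}{749} \approx -1386.1$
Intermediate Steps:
$j{\left(l \right)} = 1 + 2 l$ ($j{\left(l \right)} = 3 + \left(\left(l + l\right) - 2\right) = 3 + \left(2 l - 2\right) = 3 + \left(-2 + 2 l\right) = 1 + 2 l$)
$z = \frac{100}{7}$ ($z = -3 - \left(-17 - \frac{2}{7}\right) = -3 - - \frac{121}{7} = -3 + \left(17 + \frac{2}{7}\right) = -3 + \frac{121}{7} = \frac{100}{7} \approx 14.286$)
$R{\left(L,S \right)} = -2 + 2 L$ ($R{\left(L,S \right)} = -3 + \left(1 + 2 L\right) = -2 + 2 L$)
$u = -66$ ($u = - 11 \left(-2 + 2 \cdot 4\right) = - 11 \left(-2 + 8\right) = \left(-11\right) 6 = -66$)
$u 21 + \frac{z}{-107} = \left(-66\right) 21 + \frac{100}{7 \left(-107\right)} = -1386 + \frac{100}{7} \left(- \frac{1}{107}\right) = -1386 - \frac{100}{749} = - \frac{1038214}{749}$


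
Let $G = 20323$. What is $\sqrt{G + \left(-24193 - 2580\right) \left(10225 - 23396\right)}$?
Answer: $\sqrt{352647506} \approx 18779.0$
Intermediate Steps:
$\sqrt{G + \left(-24193 - 2580\right) \left(10225 - 23396\right)} = \sqrt{20323 + \left(-24193 - 2580\right) \left(10225 - 23396\right)} = \sqrt{20323 - -352627183} = \sqrt{20323 + 352627183} = \sqrt{352647506}$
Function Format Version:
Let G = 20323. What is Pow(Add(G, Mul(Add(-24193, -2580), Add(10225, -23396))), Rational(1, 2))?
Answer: Pow(352647506, Rational(1, 2)) ≈ 18779.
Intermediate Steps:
Pow(Add(G, Mul(Add(-24193, -2580), Add(10225, -23396))), Rational(1, 2)) = Pow(Add(20323, Mul(Add(-24193, -2580), Add(10225, -23396))), Rational(1, 2)) = Pow(Add(20323, Mul(-26773, -13171)), Rational(1, 2)) = Pow(Add(20323, 352627183), Rational(1, 2)) = Pow(352647506, Rational(1, 2))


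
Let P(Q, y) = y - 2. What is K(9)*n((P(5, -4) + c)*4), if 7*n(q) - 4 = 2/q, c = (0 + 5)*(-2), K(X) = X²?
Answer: 10287/224 ≈ 45.924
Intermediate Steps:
P(Q, y) = -2 + y
c = -10 (c = 5*(-2) = -10)
n(q) = 4/7 + 2/(7*q) (n(q) = 4/7 + (2/q)/7 = 4/7 + 2/(7*q))
K(9)*n((P(5, -4) + c)*4) = 9²*(2*(1 + 2*(((-2 - 4) - 10)*4))/(7*((((-2 - 4) - 10)*4)))) = 81*(2*(1 + 2*((-6 - 10)*4))/(7*(((-6 - 10)*4)))) = 81*(2*(1 + 2*(-16*4))/(7*((-16*4)))) = 81*((2/7)*(1 + 2*(-64))/(-64)) = 81*((2/7)*(-1/64)*(1 - 128)) = 81*((2/7)*(-1/64)*(-127)) = 81*(127/224) = 10287/224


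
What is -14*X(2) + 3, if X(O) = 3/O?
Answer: -18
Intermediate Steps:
-14*X(2) + 3 = -42/2 + 3 = -14*3/2 + 3 = -21 + 3 = -18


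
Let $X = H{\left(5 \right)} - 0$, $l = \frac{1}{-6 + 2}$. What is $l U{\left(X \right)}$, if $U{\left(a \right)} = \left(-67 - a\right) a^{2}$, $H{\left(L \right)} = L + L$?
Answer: $1925$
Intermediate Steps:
$H{\left(L \right)} = 2 L$
$l = - \frac{1}{4}$ ($l = \frac{1}{-4} = - \frac{1}{4} \approx -0.25$)
$X = 10$ ($X = 2 \cdot 5 - 0 = 10 + 0 = 10$)
$U{\left(a \right)} = a^{2} \left(-67 - a\right)$
$l U{\left(X \right)} = - \frac{10^{2} \left(-67 - 10\right)}{4} = - \frac{100 \left(-67 - 10\right)}{4} = - \frac{100 \left(-77\right)}{4} = \left(- \frac{1}{4}\right) \left(-7700\right) = 1925$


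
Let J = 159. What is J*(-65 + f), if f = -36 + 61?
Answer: -6360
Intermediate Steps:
f = 25
J*(-65 + f) = 159*(-65 + 25) = 159*(-40) = -6360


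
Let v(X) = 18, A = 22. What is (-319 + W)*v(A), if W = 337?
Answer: 324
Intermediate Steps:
(-319 + W)*v(A) = (-319 + 337)*18 = 18*18 = 324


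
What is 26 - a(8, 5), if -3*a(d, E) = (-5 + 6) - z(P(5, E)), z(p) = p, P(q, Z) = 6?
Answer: 73/3 ≈ 24.333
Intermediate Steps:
a(d, E) = 5/3 (a(d, E) = -((-5 + 6) - 1*6)/3 = -(1 - 6)/3 = -⅓*(-5) = 5/3)
26 - a(8, 5) = 26 - 1*5/3 = 26 - 5/3 = 73/3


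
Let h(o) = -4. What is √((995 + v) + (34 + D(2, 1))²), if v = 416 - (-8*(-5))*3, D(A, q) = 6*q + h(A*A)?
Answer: √2587 ≈ 50.863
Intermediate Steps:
D(A, q) = -4 + 6*q (D(A, q) = 6*q - 4 = -4 + 6*q)
v = 296 (v = 416 - 40*3 = 416 - 1*120 = 416 - 120 = 296)
√((995 + v) + (34 + D(2, 1))²) = √((995 + 296) + (34 + (-4 + 6*1))²) = √(1291 + (34 + (-4 + 6))²) = √(1291 + (34 + 2)²) = √(1291 + 36²) = √(1291 + 1296) = √2587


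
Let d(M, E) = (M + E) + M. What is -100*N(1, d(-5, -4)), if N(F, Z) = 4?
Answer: -400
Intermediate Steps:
d(M, E) = E + 2*M (d(M, E) = (E + M) + M = E + 2*M)
-100*N(1, d(-5, -4)) = -100*4 = -400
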